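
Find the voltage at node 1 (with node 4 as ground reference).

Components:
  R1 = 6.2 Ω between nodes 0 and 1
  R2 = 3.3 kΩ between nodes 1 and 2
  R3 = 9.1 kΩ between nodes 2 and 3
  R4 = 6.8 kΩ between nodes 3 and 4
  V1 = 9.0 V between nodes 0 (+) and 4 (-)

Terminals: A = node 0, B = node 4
Nodal analysis, taking node 4 as the 0 V reference.
Source V1 fixes V_0 = 9 V.
KCL at each unknown node (sum of currents leaving = 0; resistances in Ω):
  Node 1: (V_1 - 9)/6.2 + (V_1 - V_2)/3300 = 0
  Node 2: (V_2 - V_1)/3300 + (V_2 - V_3)/9100 = 0
  Node 3: (V_3 - V_2)/9100 + (V_3 - 0)/6800 = 0
Collecting terms (coefficients in siemens):
  0.1616·V_1 - 0.000303·V_2 = 1.452
  0.0004129·V_2 - 0.000303·V_1 - 0.0001099·V_3 = 0
  0.0002569·V_3 - 0.0001099·V_2 = 0
Solving these 3 simultaneous equations (Gaussian elimination) gives:
  V_1 = 8.997 V, V_2 = 7.451 V, V_3 = 3.186 V
The requested potential is V_1 = 8.997 V.

Final answer: V_1 = 8.997 V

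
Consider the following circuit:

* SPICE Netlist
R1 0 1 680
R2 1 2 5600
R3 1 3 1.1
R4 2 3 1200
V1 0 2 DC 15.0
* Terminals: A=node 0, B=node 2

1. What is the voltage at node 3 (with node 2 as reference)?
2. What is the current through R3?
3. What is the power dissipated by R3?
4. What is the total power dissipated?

Nodal analysis, taking node 2 as the 0 V reference.
Source V1 fixes V_0 = 15 V.
KCL at each unknown node (sum of currents leaving = 0; resistances in Ω):
  Node 1: (V_1 - 15)/680 + (V_1 - 0)/5600 + (V_1 - V_3)/1.1 = 0
  Node 3: (V_3 - V_1)/1.1 + (V_3 - 0)/1200 = 0
Collecting terms (coefficients in siemens):
  0.9107·V_1 - 0.9091·V_3 = 0.02206
  0.9099·V_3 - 0.9091·V_1 = 0
Determinant D = (0.9107)(0.9099) - (-0.9091)(-0.9091) = 0.002258
V_1 = [(0.02206)(0.9099) - (-0.9091)(0)]/D = 8.888 V
V_3 = [(0.9107)(0) - (0.02206)(-0.9091)]/D = 8.88 V
Part 1:
  Read off the nodal solution: V_3 = 8.88 V
Part 2:
  I_R3 = (V_1 - V_3)/R3 = (8.888 - 8.88)/1.1 = 0.0074 A
  Magnitude: I_R3 = 0.0074 A
Part 3:
  I_R3 = (V_1 - V_3)/R3 = (8.888 - 8.88)/1.1 = 0.0074 A
  P_R3 = I_R3² × R3 = (0.0074)² × 1.1 = 0.00006024 W
Part 4:
  Power in each resistor, P = (ΔV)²/R:
    P_R1 = (15 - 8.888)²/680 = 0.05493 W
    P_R2 = (8.888 - 0)²/5600 = 0.01411 W
    P_R3 = (8.888 - 8.88)²/1.1 = 0.00006024 W
    P_R4 = (0 - 8.88)²/1200 = 0.06572 W
  P_total = P_R1 + P_R2 + P_R3 + P_R4 = 0.1348 W

Final answers:
1. V_3 = 8.88 V
2. I_R3 = 0.0074 A
3. P_R3 = 6.024e-05 W
4. P_total = 0.1348 W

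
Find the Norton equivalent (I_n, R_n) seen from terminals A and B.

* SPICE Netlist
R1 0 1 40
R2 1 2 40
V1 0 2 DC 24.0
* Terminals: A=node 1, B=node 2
Find the Thévenin equivalent first; then I_n = V_th/R_th and R_n = R_th.
Step 1 — V_th is the open-circuit voltage V_A - V_B (nothing connected across the terminals).
Nodal analysis, taking node 2 as the 0 V reference.
Source V1 fixes V_0 = 24 V.
KCL at each unknown node (sum of currents leaving = 0; resistances in Ω):
  Node 1: (V_1 - 24)/40 + (V_1 - 0)/40 = 0
Collecting terms: 0.05 × V_1 = 0.6  =>  V_1 = 12 V
V_th = V_1 - V_2 = 12 - 0 = 12 V
Step 2 — R_th: zero the source — replace V1 by a short circuit (node 2 merges into node 0) — and find the resistance seen between A (node 1) and B (node 0).
Reduce the network between node 1 (A) and node 0 (B) by series/parallel combination:
  Rp1 = R1 ‖ R2 (parallel, both between nodes 0 and 1) = 1/(1/40 + 1/40) = 20 Ω
R_th = 20 Ω
I_n = V_th/R_th = 12/20 = 0.6 A, and R_n = R_th = 20 Ω

Final answer: I_n = 0.6 A, R_n = 20 Ω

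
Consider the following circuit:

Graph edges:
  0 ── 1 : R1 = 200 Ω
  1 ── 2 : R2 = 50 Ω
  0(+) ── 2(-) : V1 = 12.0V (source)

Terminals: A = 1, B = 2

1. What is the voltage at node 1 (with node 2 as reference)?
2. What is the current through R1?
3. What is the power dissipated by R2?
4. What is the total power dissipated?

Nodal analysis, taking node 2 as the 0 V reference.
Source V1 fixes V_0 = 12 V.
KCL at each unknown node (sum of currents leaving = 0; resistances in Ω):
  Node 1: (V_1 - 12)/200 + (V_1 - 0)/50 = 0
Collecting terms: 0.025 × V_1 = 0.06  =>  V_1 = 2.4 V
Part 1:
  Read off the nodal solution: V_1 = 2.4 V
Part 2:
  I_R1 = (V_0 - V_1)/R1 = (12 - 2.4)/200 = 0.048 A
  Magnitude: I_R1 = 0.048 A
Part 3:
  I_R2 = (V_1 - V_2)/R2 = (2.4 - 0)/50 = 0.048 A
  P_R2 = I_R2² × R2 = (0.048)² × 50 = 0.1152 W
Part 4:
  Power in each resistor, P = (ΔV)²/R:
    P_R1 = (12 - 2.4)²/200 = 0.4608 W
    P_R2 = (2.4 - 0)²/50 = 0.1152 W
  P_total = P_R1 + P_R2 = 0.576 W

Final answers:
1. V_1 = 2.4 V
2. I_R1 = 0.048 A
3. P_R2 = 0.1152 W
4. P_total = 0.576 W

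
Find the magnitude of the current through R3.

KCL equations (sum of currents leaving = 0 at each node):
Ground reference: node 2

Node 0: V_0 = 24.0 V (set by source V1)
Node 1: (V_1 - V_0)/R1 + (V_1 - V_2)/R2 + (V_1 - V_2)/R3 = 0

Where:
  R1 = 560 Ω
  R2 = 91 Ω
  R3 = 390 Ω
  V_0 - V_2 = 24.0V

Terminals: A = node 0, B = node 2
Nodal analysis, taking node 2 as the 0 V reference.
Source V1 fixes V_0 = 24 V.
KCL at each unknown node (sum of currents leaving = 0; resistances in Ω):
  Node 1: (V_1 - 24)/560 + (V_1 - 0)/91 + (V_1 - 0)/390 = 0
Collecting terms: 0.01534 × V_1 = 0.04286  =>  V_1 = 2.794 V
I_R3 = (V_1 - V_2)/R3 = (2.794 - 0)/390 = 0.007164 A
|I_R3| = 0.007164 A

Final answer: |I_R3| = 0.007164 A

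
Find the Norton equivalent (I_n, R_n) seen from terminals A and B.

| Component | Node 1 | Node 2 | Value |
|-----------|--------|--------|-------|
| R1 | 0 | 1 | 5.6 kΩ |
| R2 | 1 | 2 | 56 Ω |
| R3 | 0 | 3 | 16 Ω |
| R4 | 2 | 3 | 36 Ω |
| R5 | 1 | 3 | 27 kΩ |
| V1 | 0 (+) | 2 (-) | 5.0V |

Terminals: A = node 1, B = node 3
Find the Thévenin equivalent first; then I_n = V_th/R_th and R_n = R_th.
Step 1 — V_th is the open-circuit voltage V_A - V_B (nothing connected across the terminals).
Nodal analysis, taking node 2 as the 0 V reference.
Source V1 fixes V_0 = 5 V.
KCL at each unknown node (sum of currents leaving = 0; resistances in Ω):
  Node 1: (V_1 - 5)/5600 + (V_1 - 0)/56 + (V_1 - V_3)/27000 = 0
  Node 3: (V_3 - 5)/16 + (V_3 - 0)/36 + (V_3 - V_1)/27000 = 0
Collecting terms (coefficients in siemens):
  0.01807·V_1 - 0.00003704·V_3 = 0.0008929
  0.09031·V_3 - 0.00003704·V_1 = 0.3125
Determinant D = (0.01807)(0.09031) - (-0.00003704)(-0.00003704) = 0.001632
V_1 = [(0.0008929)(0.09031) - (-0.00003704)(0.3125)]/D = 0.05649 V
V_3 = [(0.01807)(0.3125) - (0.0008929)(-0.00003704)]/D = 3.46 V
V_th = V_1 - V_3 = 0.05649 - 3.46 = -3.404 V
Step 2 — R_th: zero the source — replace V1 by a short circuit (node 2 merges into node 0) — and find the resistance seen between A (node 1) and B (node 3).
Reduce the network between node 1 (A) and node 3 (B) by series/parallel combination:
  Rp1 = R1 ‖ R2 (parallel, both between nodes 0 and 1) = 1/(1/5600 + 1/56) = 55.45 Ω
  Rp2 = R3 ‖ R4 (parallel, both between nodes 0 and 3) = 1/(1/16 + 1/36) = 11.08 Ω
  Rs1 = Rp1 + Rp2 (series, joined only at node 0) = 55.45 + 11.08 = 66.52 Ω
  Rp3 = R5 ‖ Rs1 (parallel, both between nodes 1 and 3) = 1/(1/27000 + 1/66.52) = 66.36 Ω
R_th = 66.36 Ω
I_n = V_th/R_th = -3.404/66.36 = -0.05129 A, and R_n = R_th = 66.36 Ω

Final answer: I_n = -0.05129 A, R_n = 66.36 Ω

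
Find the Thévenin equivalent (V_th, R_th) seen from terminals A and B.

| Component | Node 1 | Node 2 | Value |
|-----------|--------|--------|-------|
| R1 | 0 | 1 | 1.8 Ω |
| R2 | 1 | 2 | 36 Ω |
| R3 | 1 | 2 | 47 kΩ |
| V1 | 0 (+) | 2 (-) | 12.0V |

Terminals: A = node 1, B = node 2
Step 1 — V_th is the open-circuit voltage V_A - V_B (nothing connected across the terminals).
Nodal analysis, taking node 2 as the 0 V reference.
Source V1 fixes V_0 = 12 V.
KCL at each unknown node (sum of currents leaving = 0; resistances in Ω):
  Node 1: (V_1 - 12)/1.8 + (V_1 - 0)/36 + (V_1 - 0)/47000 = 0
Collecting terms: 0.5834 × V_1 = 6.667  =>  V_1 = 11.43 V
V_th = V_1 - V_2 = 11.43 - 0 = 11.43 V
Step 2 — R_th: zero the source — replace V1 by a short circuit (node 2 merges into node 0) — and find the resistance seen between A (node 1) and B (node 0).
Reduce the network between node 1 (A) and node 0 (B) by series/parallel combination:
  Rp1 = R1 ‖ R2 ‖ R3 (parallel, all between nodes 0 and 1) = 1/(1/1.8 + 1/36 + 1/47000) = 1.714 Ω
R_th = 1.714 Ω

Final answer: V_th = 11.43 V, R_th = 1.714 Ω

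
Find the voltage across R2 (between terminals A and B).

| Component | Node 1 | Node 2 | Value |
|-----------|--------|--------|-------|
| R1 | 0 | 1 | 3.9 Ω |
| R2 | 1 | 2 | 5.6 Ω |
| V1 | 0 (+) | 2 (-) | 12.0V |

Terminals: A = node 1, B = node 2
R1 and R2 are in series across V1 (node 0 → node 1 → node 2), and the output A–B is taken across R2, so this is a voltage divider.
Series current: I = V1/(R1 + R2) = 12/(3.9 + 5.6) = 12/9.5 = 1.263 A
V_R2 = I × R2 = V1 × R2/(R1 + R2) = 12 × 5.6/9.5 = 7.074 V

Final answer: 7.074 V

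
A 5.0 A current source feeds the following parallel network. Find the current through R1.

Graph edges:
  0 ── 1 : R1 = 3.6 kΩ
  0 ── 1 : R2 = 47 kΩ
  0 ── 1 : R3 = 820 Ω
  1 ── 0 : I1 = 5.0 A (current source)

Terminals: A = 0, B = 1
All resistors sit directly between nodes 0 and 1, so they are in parallel and share one voltage V; the full source current 5 A splits among them.
1/R_par = 1/3600 + 1/47000 + 1/820 = 0.001519 S  =>  R_par = 658.5 Ω
V = I × R_par = 5 × 658.5 = 3293 V
I_R1 = V/R1 = 3293/3600 = 0.9146 A

Final answer: 0.9146 A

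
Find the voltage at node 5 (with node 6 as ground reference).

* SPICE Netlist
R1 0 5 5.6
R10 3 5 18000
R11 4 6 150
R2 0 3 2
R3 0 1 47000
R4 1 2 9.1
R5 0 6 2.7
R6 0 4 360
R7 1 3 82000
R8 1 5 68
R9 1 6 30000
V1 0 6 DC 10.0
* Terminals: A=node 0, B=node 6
Nodal analysis, taking node 6 as the 0 V reference.
Source V1 fixes V_0 = 10 V.
KCL at each unknown node (sum of currents leaving = 0; resistances in Ω):
  Node 1: (V_1 - 10)/47000 + (V_1 - V_2)/9.1 + (V_1 - V_3)/82000 + (V_1 - V_5)/68 + (V_1 - 0)/30000 = 0
  Node 2: (V_2 - V_1)/9.1 = 0
  Node 3: (V_3 - 10)/2 + (V_3 - V_1)/82000 + (V_3 - V_5)/18000 = 0
  Node 4: (V_4 - 10)/360 + (V_4 - 0)/150 = 0
  Node 5: (V_5 - 10)/5.6 + (V_5 - V_1)/68 + (V_5 - V_3)/18000 = 0
Collecting terms (coefficients in siemens):
  0.1247·V_1 - 0.1099·V_2 - 0.0000122·V_3 - 0.01471·V_5 = 0.0002128
  0.1099·V_2 - 0.1099·V_1 = 0
  0.5001·V_3 - 0.0000122·V_1 - 0.00005556·V_5 = 5
  0.009444·V_4 = 0.02778
  0.1933·V_5 - 0.01471·V_1 - 0.00005556·V_3 = 1.786
Solving these 5 simultaneous equations (Gaussian elimination) gives:
  V_1 = 9.976 V, V_2 = 9.976 V, V_3 = 10 V, V_4 = 2.941 V
  V_5 = 9.998 V
The requested potential is V_5 = 9.998 V.

Final answer: V_5 = 9.998 V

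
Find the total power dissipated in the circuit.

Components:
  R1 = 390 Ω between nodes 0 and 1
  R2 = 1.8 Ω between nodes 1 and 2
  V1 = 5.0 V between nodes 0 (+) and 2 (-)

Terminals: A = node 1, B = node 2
Nodal analysis, taking node 2 as the 0 V reference.
Source V1 fixes V_0 = 5 V.
KCL at each unknown node (sum of currents leaving = 0; resistances in Ω):
  Node 1: (V_1 - 5)/390 + (V_1 - 0)/1.8 = 0
Collecting terms: 0.5581 × V_1 = 0.01282  =>  V_1 = 0.02297 V
Power in each resistor, P = (ΔV)²/R:
  P_R1 = (5 - 0.02297)²/390 = 0.06351 W
  P_R2 = (0.02297 - 0)²/1.8 = 0.0002931 W
P_total = P_R1 + P_R2 = 0.06381 W

Final answer: 0.06381 W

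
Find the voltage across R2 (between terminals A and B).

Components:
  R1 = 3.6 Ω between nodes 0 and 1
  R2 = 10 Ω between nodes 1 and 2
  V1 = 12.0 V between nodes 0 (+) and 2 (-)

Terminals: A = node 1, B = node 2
R1 and R2 are in series across V1 (node 0 → node 1 → node 2), and the output A–B is taken across R2, so this is a voltage divider.
Series current: I = V1/(R1 + R2) = 12/(3.6 + 10) = 12/13.6 = 0.8824 A
V_R2 = I × R2 = V1 × R2/(R1 + R2) = 12 × 10/13.6 = 8.824 V

Final answer: 8.824 V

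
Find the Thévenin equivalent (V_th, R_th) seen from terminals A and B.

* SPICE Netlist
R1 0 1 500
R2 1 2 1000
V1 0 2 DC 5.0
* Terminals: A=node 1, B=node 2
Step 1 — V_th is the open-circuit voltage V_A - V_B (nothing connected across the terminals).
Nodal analysis, taking node 2 as the 0 V reference.
Source V1 fixes V_0 = 5 V.
KCL at each unknown node (sum of currents leaving = 0; resistances in Ω):
  Node 1: (V_1 - 5)/500 + (V_1 - 0)/1000 = 0
Collecting terms: 0.003 × V_1 = 0.01  =>  V_1 = 3.333 V
V_th = V_1 - V_2 = 3.333 - 0 = 3.333 V
Step 2 — R_th: zero the source — replace V1 by a short circuit (node 2 merges into node 0) — and find the resistance seen between A (node 1) and B (node 0).
Reduce the network between node 1 (A) and node 0 (B) by series/parallel combination:
  Rp1 = R1 ‖ R2 (parallel, both between nodes 0 and 1) = 1/(1/500 + 1/1000) = 333.3 Ω
R_th = 333.3 Ω

Final answer: V_th = 3.333 V, R_th = 333.3 Ω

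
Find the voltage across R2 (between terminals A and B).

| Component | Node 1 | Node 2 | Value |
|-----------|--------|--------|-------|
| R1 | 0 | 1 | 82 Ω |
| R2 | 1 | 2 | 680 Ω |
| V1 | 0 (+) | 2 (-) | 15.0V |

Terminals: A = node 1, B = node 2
R1 and R2 are in series across V1 (node 0 → node 1 → node 2), and the output A–B is taken across R2, so this is a voltage divider.
Series current: I = V1/(R1 + R2) = 15/(82 + 680) = 15/762 = 0.01969 A
V_R2 = I × R2 = V1 × R2/(R1 + R2) = 15 × 680/762 = 13.39 V

Final answer: 13.39 V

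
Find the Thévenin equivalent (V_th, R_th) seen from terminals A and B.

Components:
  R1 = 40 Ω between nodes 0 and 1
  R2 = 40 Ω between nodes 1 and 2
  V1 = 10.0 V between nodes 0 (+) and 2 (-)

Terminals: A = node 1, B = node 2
Step 1 — V_th is the open-circuit voltage V_A - V_B (nothing connected across the terminals).
Nodal analysis, taking node 2 as the 0 V reference.
Source V1 fixes V_0 = 10 V.
KCL at each unknown node (sum of currents leaving = 0; resistances in Ω):
  Node 1: (V_1 - 10)/40 + (V_1 - 0)/40 = 0
Collecting terms: 0.05 × V_1 = 0.25  =>  V_1 = 5 V
V_th = V_1 - V_2 = 5 - 0 = 5 V
Step 2 — R_th: zero the source — replace V1 by a short circuit (node 2 merges into node 0) — and find the resistance seen between A (node 1) and B (node 0).
Reduce the network between node 1 (A) and node 0 (B) by series/parallel combination:
  Rp1 = R1 ‖ R2 (parallel, both between nodes 0 and 1) = 1/(1/40 + 1/40) = 20 Ω
R_th = 20 Ω

Final answer: V_th = 5 V, R_th = 20 Ω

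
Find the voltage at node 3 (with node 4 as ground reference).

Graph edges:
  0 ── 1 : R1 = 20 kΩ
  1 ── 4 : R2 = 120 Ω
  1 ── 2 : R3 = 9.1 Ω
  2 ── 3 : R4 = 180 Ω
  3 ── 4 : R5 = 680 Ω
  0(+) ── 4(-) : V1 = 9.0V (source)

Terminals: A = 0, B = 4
Nodal analysis, taking node 4 as the 0 V reference.
Source V1 fixes V_0 = 9 V.
KCL at each unknown node (sum of currents leaving = 0; resistances in Ω):
  Node 1: (V_1 - 9)/20000 + (V_1 - 0)/120 + (V_1 - V_2)/9.1 = 0
  Node 2: (V_2 - V_1)/9.1 + (V_2 - V_3)/180 = 0
  Node 3: (V_3 - V_2)/180 + (V_3 - 0)/680 = 0
Collecting terms (coefficients in siemens):
  0.1183·V_1 - 0.1099·V_2 = 0.00045
  0.1154·V_2 - 0.1099·V_1 - 0.005556·V_3 = 0
  0.007026·V_3 - 0.005556·V_2 = 0
Solving these 3 simultaneous equations (Gaussian elimination) gives:
  V_1 = 0.0472 V, V_2 = 0.04671 V, V_3 = 0.03693 V
The requested potential is V_3 = 0.03693 V.

Final answer: V_3 = 0.03693 V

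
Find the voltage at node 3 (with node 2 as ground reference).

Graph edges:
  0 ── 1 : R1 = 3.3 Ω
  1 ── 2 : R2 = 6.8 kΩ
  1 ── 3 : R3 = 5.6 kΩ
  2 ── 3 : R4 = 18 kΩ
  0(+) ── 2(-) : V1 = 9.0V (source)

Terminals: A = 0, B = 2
Nodal analysis, taking node 2 as the 0 V reference.
Source V1 fixes V_0 = 9 V.
KCL at each unknown node (sum of currents leaving = 0; resistances in Ω):
  Node 1: (V_1 - 9)/3.3 + (V_1 - 0)/6800 + (V_1 - V_3)/5600 = 0
  Node 3: (V_3 - V_1)/5600 + (V_3 - 0)/18000 = 0
Collecting terms (coefficients in siemens):
  0.3034·V_1 - 0.0001786·V_3 = 2.727
  0.0002341·V_3 - 0.0001786·V_1 = 0
Determinant D = (0.3034)(0.0002341) - (-0.0001786)(-0.0001786) = 0.00007099
V_1 = [(2.727)(0.0002341) - (-0.0001786)(0)]/D = 8.994 V
V_3 = [(0.3034)(0) - (2.727)(-0.0001786)]/D = 6.86 V
The requested potential is V_3 = 6.86 V.

Final answer: V_3 = 6.86 V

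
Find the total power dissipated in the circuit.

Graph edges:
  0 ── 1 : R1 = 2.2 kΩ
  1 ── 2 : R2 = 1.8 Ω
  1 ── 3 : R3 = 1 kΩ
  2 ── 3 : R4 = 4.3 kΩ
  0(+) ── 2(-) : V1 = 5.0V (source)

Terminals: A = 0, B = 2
Nodal analysis, taking node 2 as the 0 V reference.
Source V1 fixes V_0 = 5 V.
KCL at each unknown node (sum of currents leaving = 0; resistances in Ω):
  Node 1: (V_1 - 5)/2200 + (V_1 - 0)/1.8 + (V_1 - V_3)/1000 = 0
  Node 3: (V_3 - V_1)/1000 + (V_3 - 0)/4300 = 0
Collecting terms (coefficients in siemens):
  0.557·V_1 - 0.001·V_3 = 0.002273
  0.001233·V_3 - 0.001·V_1 = 0
Determinant D = (0.557)(0.001233) - (-0.001)(-0.001) = 0.0006855
V_1 = [(0.002273)(0.001233) - (-0.001)(0)]/D = 0.004086 V
V_3 = [(0.557)(0) - (0.002273)(-0.001)]/D = 0.003315 V
Power in each resistor, P = (ΔV)²/R:
  P_R1 = (5 - 0.004086)²/2200 = 0.01135 W
  P_R2 = (0.004086 - 0)²/1.8 = 0.000009276 W
  P_R3 = (0.004086 - 0.003315)²/1000 = 0.0000000005944 W
  P_R4 = (0 - 0.003315)²/4300 = 0.000000002556 W
P_total = P_R1 + P_R2 + P_R3 + P_R4 = 0.01135 W

Final answer: 0.01135 W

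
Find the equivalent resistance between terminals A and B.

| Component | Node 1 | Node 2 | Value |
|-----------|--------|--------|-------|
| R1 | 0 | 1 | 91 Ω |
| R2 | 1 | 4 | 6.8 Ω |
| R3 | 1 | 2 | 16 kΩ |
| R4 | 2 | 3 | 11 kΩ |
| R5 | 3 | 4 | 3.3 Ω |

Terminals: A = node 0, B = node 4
Reduce the network between node 0 (A) and node 4 (B) by series/parallel combination:
  Rs1 = R3 + R4 (series, joined only at node 2) = 16000 + 11000 = 27000 Ω
  Rs2 = R5 + Rs1 (series, joined only at node 3) = 3.3 + 27000 = 27000 Ω
  Rp1 = R2 ‖ Rs2 (parallel, both between nodes 1 and 4) = 1/(1/6.8 + 1/27000) = 6.798 Ω
  Rs3 = R1 + Rp1 (series, joined only at node 1) = 91 + 6.798 = 97.8 Ω
R_eq = 97.8 Ω

Final answer: 97.8 Ω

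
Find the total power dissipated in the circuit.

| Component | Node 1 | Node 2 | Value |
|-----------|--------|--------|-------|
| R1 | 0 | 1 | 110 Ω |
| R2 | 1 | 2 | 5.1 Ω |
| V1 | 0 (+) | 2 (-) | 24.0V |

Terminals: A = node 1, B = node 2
Nodal analysis, taking node 2 as the 0 V reference.
Source V1 fixes V_0 = 24 V.
KCL at each unknown node (sum of currents leaving = 0; resistances in Ω):
  Node 1: (V_1 - 24)/110 + (V_1 - 0)/5.1 = 0
Collecting terms: 0.2052 × V_1 = 0.2182  =>  V_1 = 1.063 V
Power in each resistor, P = (ΔV)²/R:
  P_R1 = (24 - 1.063)²/110 = 4.783 W
  P_R2 = (1.063 - 0)²/5.1 = 0.2217 W
P_total = P_R1 + P_R2 = 5.004 W

Final answer: 5.004 W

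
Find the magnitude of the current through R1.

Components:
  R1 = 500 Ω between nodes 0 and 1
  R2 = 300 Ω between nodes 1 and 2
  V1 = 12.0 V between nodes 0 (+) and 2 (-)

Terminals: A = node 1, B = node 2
Nodal analysis, taking node 2 as the 0 V reference.
Source V1 fixes V_0 = 12 V.
KCL at each unknown node (sum of currents leaving = 0; resistances in Ω):
  Node 1: (V_1 - 12)/500 + (V_1 - 0)/300 = 0
Collecting terms: 0.005333 × V_1 = 0.024  =>  V_1 = 4.5 V
I_R1 = (V_0 - V_1)/R1 = (12 - 4.5)/500 = 0.015 A
|I_R1| = 0.015 A

Final answer: |I_R1| = 0.015 A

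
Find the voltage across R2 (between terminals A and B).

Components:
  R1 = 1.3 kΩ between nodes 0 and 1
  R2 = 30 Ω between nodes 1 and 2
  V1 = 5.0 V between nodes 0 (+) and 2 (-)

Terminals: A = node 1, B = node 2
R1 and R2 are in series across V1 (node 0 → node 1 → node 2), and the output A–B is taken across R2, so this is a voltage divider.
Series current: I = V1/(R1 + R2) = 5/(1300 + 30) = 5/1330 = 0.003759 A
V_R2 = I × R2 = V1 × R2/(R1 + R2) = 5 × 30/1330 = 0.1128 V

Final answer: 0.1128 V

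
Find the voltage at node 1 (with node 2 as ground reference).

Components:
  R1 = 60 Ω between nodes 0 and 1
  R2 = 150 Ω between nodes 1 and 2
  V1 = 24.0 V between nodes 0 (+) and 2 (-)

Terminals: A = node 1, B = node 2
Nodal analysis, taking node 2 as the 0 V reference.
Source V1 fixes V_0 = 24 V.
KCL at each unknown node (sum of currents leaving = 0; resistances in Ω):
  Node 1: (V_1 - 24)/60 + (V_1 - 0)/150 = 0
Collecting terms: 0.02333 × V_1 = 0.4  =>  V_1 = 17.14 V
The requested potential is V_1 = 17.14 V.

Final answer: V_1 = 17.14 V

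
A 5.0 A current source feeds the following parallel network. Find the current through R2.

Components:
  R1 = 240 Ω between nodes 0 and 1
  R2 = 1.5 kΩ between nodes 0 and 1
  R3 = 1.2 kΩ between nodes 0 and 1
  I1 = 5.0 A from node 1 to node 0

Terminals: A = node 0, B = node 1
All resistors sit directly between nodes 0 and 1, so they are in parallel and share one voltage V; the full source current 5 A splits among them.
1/R_par = 1/240 + 1/1500 + 1/1200 = 0.005667 S  =>  R_par = 176.5 Ω
V = I × R_par = 5 × 176.5 = 882.4 V
I_R2 = V/R2 = 882.4/1500 = 0.5882 A

Final answer: 0.5882 A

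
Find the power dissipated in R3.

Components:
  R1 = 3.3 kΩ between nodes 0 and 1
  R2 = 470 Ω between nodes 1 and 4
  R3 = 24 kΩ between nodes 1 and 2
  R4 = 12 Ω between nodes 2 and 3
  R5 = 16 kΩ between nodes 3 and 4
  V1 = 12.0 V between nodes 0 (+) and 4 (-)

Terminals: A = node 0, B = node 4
Nodal analysis, taking node 4 as the 0 V reference.
Source V1 fixes V_0 = 12 V.
KCL at each unknown node (sum of currents leaving = 0; resistances in Ω):
  Node 1: (V_1 - 12)/3300 + (V_1 - 0)/470 + (V_1 - V_2)/24000 = 0
  Node 2: (V_2 - V_1)/24000 + (V_2 - V_3)/12 = 0
  Node 3: (V_3 - V_2)/12 + (V_3 - 0)/16000 = 0
Collecting terms (coefficients in siemens):
  0.002472·V_1 - 0.00004167·V_2 = 0.003636
  0.08337·V_2 - 0.00004167·V_1 - 0.08333·V_3 = 0
  0.0834·V_3 - 0.08333·V_2 = 0
Solving these 3 simultaneous equations (Gaussian elimination) gives:
  V_1 = 1.481 V, V_2 = 0.5926 V, V_3 = 0.5921 V
I_R3 = (V_1 - V_2)/R3 = (1.481 - 0.5926)/24000 = 0.00003701 A
P_R3 = I_R3² × R3 = (0.00003701)² × 24000 = 0.00003287 W

Final answer: 3.287e-05 W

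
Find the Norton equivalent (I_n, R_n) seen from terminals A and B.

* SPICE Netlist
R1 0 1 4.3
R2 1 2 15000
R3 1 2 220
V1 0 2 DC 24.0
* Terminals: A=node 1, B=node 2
Find the Thévenin equivalent first; then I_n = V_th/R_th and R_n = R_th.
Step 1 — V_th is the open-circuit voltage V_A - V_B (nothing connected across the terminals).
Nodal analysis, taking node 2 as the 0 V reference.
Source V1 fixes V_0 = 24 V.
KCL at each unknown node (sum of currents leaving = 0; resistances in Ω):
  Node 1: (V_1 - 24)/4.3 + (V_1 - 0)/15000 + (V_1 - 0)/220 = 0
Collecting terms: 0.2372 × V_1 = 5.581  =>  V_1 = 23.53 V
V_th = V_1 - V_2 = 23.53 - 0 = 23.53 V
Step 2 — R_th: zero the source — replace V1 by a short circuit (node 2 merges into node 0) — and find the resistance seen between A (node 1) and B (node 0).
Reduce the network between node 1 (A) and node 0 (B) by series/parallel combination:
  Rp1 = R1 ‖ R2 ‖ R3 (parallel, all between nodes 0 and 1) = 1/(1/4.3 + 1/15000 + 1/220) = 4.216 Ω
R_th = 4.216 Ω
I_n = V_th/R_th = 23.53/4.216 = 5.581 A, and R_n = R_th = 4.216 Ω

Final answer: I_n = 5.581 A, R_n = 4.216 Ω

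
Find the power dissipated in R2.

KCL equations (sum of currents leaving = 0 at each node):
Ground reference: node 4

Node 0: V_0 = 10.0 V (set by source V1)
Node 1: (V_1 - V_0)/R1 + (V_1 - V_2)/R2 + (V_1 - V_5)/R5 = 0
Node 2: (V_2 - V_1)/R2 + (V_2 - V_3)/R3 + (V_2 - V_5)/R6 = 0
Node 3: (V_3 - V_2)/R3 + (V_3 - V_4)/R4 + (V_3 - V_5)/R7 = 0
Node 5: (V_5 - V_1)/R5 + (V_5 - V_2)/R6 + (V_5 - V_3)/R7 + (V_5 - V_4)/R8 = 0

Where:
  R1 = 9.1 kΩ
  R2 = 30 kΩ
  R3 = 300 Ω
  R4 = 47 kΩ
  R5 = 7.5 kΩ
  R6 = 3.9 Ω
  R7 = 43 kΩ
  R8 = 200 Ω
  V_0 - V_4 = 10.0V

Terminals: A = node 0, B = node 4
Nodal analysis, taking node 4 as the 0 V reference.
Source V1 fixes V_0 = 10 V.
KCL at each unknown node (sum of currents leaving = 0; resistances in Ω):
  Node 1: (V_1 - 10)/9100 + (V_1 - V_2)/30000 + (V_1 - V_5)/7500 = 0
  Node 2: (V_2 - V_1)/30000 + (V_2 - V_3)/300 + (V_2 - V_5)/3.9 = 0
  Node 3: (V_3 - V_2)/300 + (V_3 - 0)/47000 + (V_3 - V_5)/43000 = 0
  Node 5: (V_5 - V_1)/7500 + (V_5 - V_2)/3.9 + (V_5 - V_3)/43000 + (V_5 - 0)/200 = 0
Collecting terms (coefficients in siemens):
  0.0002766·V_1 - 0.00003333·V_2 - 0.0001333·V_5 = 0.001099
  0.2598·V_2 - 0.00003333·V_1 - 0.003333·V_3 - 0.2564·V_5 = 0
  0.003378·V_3 - 0.003333·V_2 - 0.00002326·V_5 = 0
  0.2616·V_5 - 0.0001333·V_1 - 0.2564·V_2 - 0.00002326·V_3 = 0
Solving these 4 simultaneous equations (Gaussian elimination) gives:
  V_1 = 4.052 V, V_2 = 0.1307 V, V_3 = 0.1298 V, V_5 = 0.1302 V
I_R2 = (V_1 - V_2)/R2 = (4.052 - 0.1307)/30000 = 0.0001307 A
P_R2 = I_R2² × R2 = (0.0001307)² × 30000 = 0.0005126 W

Final answer: 0.0005126 W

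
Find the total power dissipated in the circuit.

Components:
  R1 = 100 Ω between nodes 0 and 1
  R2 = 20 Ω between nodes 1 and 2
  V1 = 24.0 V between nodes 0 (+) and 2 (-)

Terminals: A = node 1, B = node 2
Nodal analysis, taking node 2 as the 0 V reference.
Source V1 fixes V_0 = 24 V.
KCL at each unknown node (sum of currents leaving = 0; resistances in Ω):
  Node 1: (V_1 - 24)/100 + (V_1 - 0)/20 = 0
Collecting terms: 0.06 × V_1 = 0.24  =>  V_1 = 4 V
Power in each resistor, P = (ΔV)²/R:
  P_R1 = (24 - 4)²/100 = 4 W
  P_R2 = (4 - 0)²/20 = 0.8 W
P_total = P_R1 + P_R2 = 4.8 W

Final answer: 4.8 W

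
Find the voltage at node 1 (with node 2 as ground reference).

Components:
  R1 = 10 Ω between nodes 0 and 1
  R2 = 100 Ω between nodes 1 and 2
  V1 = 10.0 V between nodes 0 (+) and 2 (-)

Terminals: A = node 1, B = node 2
Nodal analysis, taking node 2 as the 0 V reference.
Source V1 fixes V_0 = 10 V.
KCL at each unknown node (sum of currents leaving = 0; resistances in Ω):
  Node 1: (V_1 - 10)/10 + (V_1 - 0)/100 = 0
Collecting terms: 0.11 × V_1 = 1  =>  V_1 = 9.091 V
The requested potential is V_1 = 9.091 V.

Final answer: V_1 = 9.091 V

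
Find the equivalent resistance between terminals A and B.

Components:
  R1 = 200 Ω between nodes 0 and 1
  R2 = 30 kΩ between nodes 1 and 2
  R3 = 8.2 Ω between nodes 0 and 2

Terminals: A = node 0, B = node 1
Reduce the network between node 0 (A) and node 1 (B) by series/parallel combination:
  Rs1 = R3 + R2 (series, joined only at node 2) = 8.2 + 30000 = 30010 Ω
  Rp1 = R1 ‖ Rs1 (parallel, both between nodes 0 and 1) = 1/(1/200 + 1/30010) = 198.7 Ω
R_eq = 198.7 Ω

Final answer: 198.7 Ω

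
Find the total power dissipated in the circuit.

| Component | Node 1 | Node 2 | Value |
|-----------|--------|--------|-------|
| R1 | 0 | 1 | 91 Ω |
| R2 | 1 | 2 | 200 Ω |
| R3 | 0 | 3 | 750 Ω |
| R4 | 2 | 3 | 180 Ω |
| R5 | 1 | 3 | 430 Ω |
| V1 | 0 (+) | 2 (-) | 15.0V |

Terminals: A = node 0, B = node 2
Nodal analysis, taking node 2 as the 0 V reference.
Source V1 fixes V_0 = 15 V.
KCL at each unknown node (sum of currents leaving = 0; resistances in Ω):
  Node 1: (V_1 - 15)/91 + (V_1 - 0)/200 + (V_1 - V_3)/430 = 0
  Node 3: (V_3 - 15)/750 + (V_3 - 0)/180 + (V_3 - V_1)/430 = 0
Collecting terms (coefficients in siemens):
  0.01831·V_1 - 0.002326·V_3 = 0.1648
  0.009214·V_3 - 0.002326·V_1 = 0.02
Determinant D = (0.01831)(0.009214) - (-0.002326)(-0.002326) = 0.0001634
V_1 = [(0.1648)(0.009214) - (-0.002326)(0.02)]/D = 9.583 V
V_3 = [(0.01831)(0.02) - (0.1648)(-0.002326)]/D = 4.589 V
Power in each resistor, P = (ΔV)²/R:
  P_R1 = (15 - 9.583)²/91 = 0.3225 W
  P_R2 = (9.583 - 0)²/200 = 0.4592 W
  P_R3 = (15 - 4.589)²/750 = 0.1445 W
  P_R4 = (0 - 4.589)²/180 = 0.117 W
  P_R5 = (9.583 - 4.589)²/430 = 0.058 W
P_total = P_R1 + P_R2 + P_R3 + P_R4 + P_R5 = 1.101 W

Final answer: 1.101 W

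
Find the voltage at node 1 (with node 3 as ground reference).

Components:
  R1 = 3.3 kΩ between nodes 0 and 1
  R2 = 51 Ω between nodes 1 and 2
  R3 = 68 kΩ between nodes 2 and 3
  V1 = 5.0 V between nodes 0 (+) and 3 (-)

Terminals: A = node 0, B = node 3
Nodal analysis, taking node 3 as the 0 V reference.
Source V1 fixes V_0 = 5 V.
KCL at each unknown node (sum of currents leaving = 0; resistances in Ω):
  Node 1: (V_1 - 5)/3300 + (V_1 - V_2)/51 = 0
  Node 2: (V_2 - V_1)/51 + (V_2 - 0)/68000 = 0
Collecting terms (coefficients in siemens):
  0.01991·V_1 - 0.01961·V_2 = 0.001515
  0.01962·V_2 - 0.01961·V_1 = 0
Determinant D = (0.01991)(0.01962) - (-0.01961)(-0.01961) = 0.000006235
V_1 = [(0.001515)(0.01962) - (-0.01961)(0)]/D = 4.769 V
V_2 = [(0.01991)(0) - (0.001515)(-0.01961)]/D = 4.765 V
The requested potential is V_1 = 4.769 V.

Final answer: V_1 = 4.769 V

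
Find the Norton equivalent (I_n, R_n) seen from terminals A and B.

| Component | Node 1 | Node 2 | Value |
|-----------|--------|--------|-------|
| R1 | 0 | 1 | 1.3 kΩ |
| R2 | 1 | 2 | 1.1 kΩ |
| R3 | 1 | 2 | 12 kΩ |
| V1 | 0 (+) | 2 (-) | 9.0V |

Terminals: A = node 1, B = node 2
Find the Thévenin equivalent first; then I_n = V_th/R_th and R_n = R_th.
Step 1 — V_th is the open-circuit voltage V_A - V_B (nothing connected across the terminals).
Nodal analysis, taking node 2 as the 0 V reference.
Source V1 fixes V_0 = 9 V.
KCL at each unknown node (sum of currents leaving = 0; resistances in Ω):
  Node 1: (V_1 - 9)/1300 + (V_1 - 0)/1100 + (V_1 - 0)/12000 = 0
Collecting terms: 0.001762 × V_1 = 0.006923  =>  V_1 = 3.93 V
V_th = V_1 - V_2 = 3.93 - 0 = 3.93 V
Step 2 — R_th: zero the source — replace V1 by a short circuit (node 2 merges into node 0) — and find the resistance seen between A (node 1) and B (node 0).
Reduce the network between node 1 (A) and node 0 (B) by series/parallel combination:
  Rp1 = R1 ‖ R2 ‖ R3 (parallel, all between nodes 0 and 1) = 1/(1/1300 + 1/1100 + 1/12000) = 567.6 Ω
R_th = 567.6 Ω
I_n = V_th/R_th = 3.93/567.6 = 0.006923 A, and R_n = R_th = 567.6 Ω

Final answer: I_n = 0.006923 A, R_n = 567.6 Ω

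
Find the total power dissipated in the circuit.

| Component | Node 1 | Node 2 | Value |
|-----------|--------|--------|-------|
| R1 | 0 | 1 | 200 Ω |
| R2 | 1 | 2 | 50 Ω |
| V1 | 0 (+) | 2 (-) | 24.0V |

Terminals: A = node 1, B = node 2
Nodal analysis, taking node 2 as the 0 V reference.
Source V1 fixes V_0 = 24 V.
KCL at each unknown node (sum of currents leaving = 0; resistances in Ω):
  Node 1: (V_1 - 24)/200 + (V_1 - 0)/50 = 0
Collecting terms: 0.025 × V_1 = 0.12  =>  V_1 = 4.8 V
Power in each resistor, P = (ΔV)²/R:
  P_R1 = (24 - 4.8)²/200 = 1.843 W
  P_R2 = (4.8 - 0)²/50 = 0.4608 W
P_total = P_R1 + P_R2 = 2.304 W

Final answer: 2.304 W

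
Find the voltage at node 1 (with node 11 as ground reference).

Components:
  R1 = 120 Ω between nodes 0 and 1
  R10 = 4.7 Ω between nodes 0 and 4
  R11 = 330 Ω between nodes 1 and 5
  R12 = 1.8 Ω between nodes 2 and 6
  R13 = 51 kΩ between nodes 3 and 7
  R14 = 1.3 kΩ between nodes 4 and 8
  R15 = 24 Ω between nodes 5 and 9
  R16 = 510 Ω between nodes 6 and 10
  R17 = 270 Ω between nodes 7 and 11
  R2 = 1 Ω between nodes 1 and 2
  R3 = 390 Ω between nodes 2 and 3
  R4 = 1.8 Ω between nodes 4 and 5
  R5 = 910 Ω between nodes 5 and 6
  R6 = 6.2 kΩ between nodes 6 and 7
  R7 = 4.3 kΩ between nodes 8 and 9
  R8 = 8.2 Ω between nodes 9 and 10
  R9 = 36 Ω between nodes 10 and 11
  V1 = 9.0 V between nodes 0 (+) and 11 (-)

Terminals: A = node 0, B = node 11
Nodal analysis, taking node 11 as the 0 V reference.
Source V1 fixes V_0 = 9 V.
KCL at each unknown node (sum of currents leaving = 0; resistances in Ω):
  Node 1: (V_1 - 9)/120 + (V_1 - V_2)/1 + (V_1 - V_5)/330 = 0
  Node 2: (V_2 - V_1)/1 + (V_2 - V_3)/390 + (V_2 - V_6)/1.8 = 0
  Node 3: (V_3 - V_2)/390 + (V_3 - V_7)/51000 = 0
  Node 4: (V_4 - V_5)/1.8 + (V_4 - 9)/4.7 + (V_4 - V_8)/1300 = 0
  Node 5: (V_5 - V_4)/1.8 + (V_5 - V_6)/910 + (V_5 - V_1)/330 + (V_5 - V_9)/24 = 0
  Node 6: (V_6 - V_5)/910 + (V_6 - V_7)/6200 + (V_6 - V_2)/1.8 + (V_6 - V_10)/510 = 0
  Node 7: (V_7 - V_6)/6200 + (V_7 - V_3)/51000 + (V_7 - 0)/270 = 0
  Node 8: (V_8 - V_9)/4300 + (V_8 - V_4)/1300 = 0
  Node 9: (V_9 - V_8)/4300 + (V_9 - V_10)/8.2 + (V_9 - V_5)/24 = 0
  Node 10: (V_10 - V_9)/8.2 + (V_10 - 0)/36 + (V_10 - V_6)/510 = 0
Collecting terms (coefficients in siemens):
  1.011·V_1 - 1·V_2 - 0.00303·V_5 = 0.075
  1.558·V_2 - 1·V_1 - 0.002564·V_3 - 0.5556·V_6 = 0
  0.002584·V_3 - 0.002564·V_2 - 0.00001961·V_7 = 0
  0.7691·V_4 - 0.5556·V_5 - 0.0007692·V_8 = 1.915
  0.6014·V_5 - 0.00303·V_1 - 0.5556·V_4 - 0.001099·V_6 - 0.04167·V_9 = 0
  0.5588·V_6 - 0.5556·V_2 - 0.001099·V_5 - 0.0001613·V_7 - 0.001961·V_10 = 0
  0.003885·V_7 - 0.00001961·V_3 - 0.0001613·V_6 = 0
  0.001002·V_8 - 0.0007692·V_4 - 0.0002326·V_9 = 0
  0.1639·V_9 - 0.04167·V_5 - 0.0002326·V_8 - 0.122·V_10 = 0
  0.1517·V_10 - 0.001961·V_6 - 0.122·V_9 = 0
Solving these 10 simultaneous equations (Gaussian elimination) gives:
  V_1 = 8.074 V, V_2 = 8.066 V, V_3 = 8.007 V, V_4 = 8.446 V
  V_5 = 8.235 V, V_6 = 8.051 V, V_7 = 0.3747 V, V_8 = 7.747 V
  V_9 = 5.434 V, V_10 = 4.473 V
The requested potential is V_1 = 8.074 V.

Final answer: V_1 = 8.074 V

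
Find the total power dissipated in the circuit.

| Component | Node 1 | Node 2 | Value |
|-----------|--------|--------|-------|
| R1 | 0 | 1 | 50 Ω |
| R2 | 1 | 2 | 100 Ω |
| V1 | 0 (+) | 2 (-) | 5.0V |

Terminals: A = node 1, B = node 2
Nodal analysis, taking node 2 as the 0 V reference.
Source V1 fixes V_0 = 5 V.
KCL at each unknown node (sum of currents leaving = 0; resistances in Ω):
  Node 1: (V_1 - 5)/50 + (V_1 - 0)/100 = 0
Collecting terms: 0.03 × V_1 = 0.1  =>  V_1 = 3.333 V
Power in each resistor, P = (ΔV)²/R:
  P_R1 = (5 - 3.333)²/50 = 0.05556 W
  P_R2 = (3.333 - 0)²/100 = 0.1111 W
P_total = P_R1 + P_R2 = 0.1667 W

Final answer: 0.1667 W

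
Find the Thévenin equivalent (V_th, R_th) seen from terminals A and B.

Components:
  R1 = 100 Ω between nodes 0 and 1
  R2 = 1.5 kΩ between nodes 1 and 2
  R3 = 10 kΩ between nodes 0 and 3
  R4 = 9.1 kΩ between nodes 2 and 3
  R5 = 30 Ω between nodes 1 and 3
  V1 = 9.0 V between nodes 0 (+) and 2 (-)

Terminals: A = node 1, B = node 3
Step 1 — V_th is the open-circuit voltage V_A - V_B (nothing connected across the terminals).
Nodal analysis, taking node 2 as the 0 V reference.
Source V1 fixes V_0 = 9 V.
KCL at each unknown node (sum of currents leaving = 0; resistances in Ω):
  Node 1: (V_1 - 9)/100 + (V_1 - 0)/1500 + (V_1 - V_3)/30 = 0
  Node 3: (V_3 - 9)/10000 + (V_3 - 0)/9100 + (V_3 - V_1)/30 = 0
Collecting terms (coefficients in siemens):
  0.044·V_1 - 0.03333·V_3 = 0.09
  0.03354·V_3 - 0.03333·V_1 = 0.0009
Determinant D = (0.044)(0.03354) - (-0.03333)(-0.03333) = 0.0003648
V_1 = [(0.09)(0.03354) - (-0.03333)(0.0009)]/D = 8.358 V
V_3 = [(0.044)(0.0009) - (0.09)(-0.03333)]/D = 8.332 V
V_th = V_1 - V_3 = 8.358 - 8.332 = 0.02547 V
Step 2 — R_th: zero the source — replace V1 by a short circuit (node 2 merges into node 0) — and find the resistance seen between A (node 1) and B (node 3).
Reduce the network between node 1 (A) and node 3 (B) by series/parallel combination:
  Rp1 = R1 ‖ R2 (parallel, both between nodes 0 and 1) = 1/(1/100 + 1/1500) = 93.75 Ω
  Rp2 = R3 ‖ R4 (parallel, both between nodes 0 and 3) = 1/(1/10000 + 1/9100) = 4764 Ω
  Rs1 = Rp1 + Rp2 (series, joined only at node 0) = 93.75 + 4764 = 4858 Ω
  Rp3 = R5 ‖ Rs1 (parallel, both between nodes 1 and 3) = 1/(1/30 + 1/4858) = 29.82 Ω
R_th = 29.82 Ω

Final answer: V_th = 0.02547 V, R_th = 29.82 Ω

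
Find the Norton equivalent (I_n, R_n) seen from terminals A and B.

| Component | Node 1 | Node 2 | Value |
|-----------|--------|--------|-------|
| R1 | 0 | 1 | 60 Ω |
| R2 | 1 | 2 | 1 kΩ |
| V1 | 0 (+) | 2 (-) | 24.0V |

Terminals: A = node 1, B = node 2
Find the Thévenin equivalent first; then I_n = V_th/R_th and R_n = R_th.
Step 1 — V_th is the open-circuit voltage V_A - V_B (nothing connected across the terminals).
Nodal analysis, taking node 2 as the 0 V reference.
Source V1 fixes V_0 = 24 V.
KCL at each unknown node (sum of currents leaving = 0; resistances in Ω):
  Node 1: (V_1 - 24)/60 + (V_1 - 0)/1000 = 0
Collecting terms: 0.01767 × V_1 = 0.4  =>  V_1 = 22.64 V
V_th = V_1 - V_2 = 22.64 - 0 = 22.64 V
Step 2 — R_th: zero the source — replace V1 by a short circuit (node 2 merges into node 0) — and find the resistance seen between A (node 1) and B (node 0).
Reduce the network between node 1 (A) and node 0 (B) by series/parallel combination:
  Rp1 = R1 ‖ R2 (parallel, both between nodes 0 and 1) = 1/(1/60 + 1/1000) = 56.6 Ω
R_th = 56.6 Ω
I_n = V_th/R_th = 22.64/56.6 = 0.4 A, and R_n = R_th = 56.6 Ω

Final answer: I_n = 0.4 A, R_n = 56.6 Ω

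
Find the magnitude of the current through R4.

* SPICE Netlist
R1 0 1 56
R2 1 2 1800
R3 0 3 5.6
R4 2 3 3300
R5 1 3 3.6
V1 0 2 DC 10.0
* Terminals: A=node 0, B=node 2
Nodal analysis, taking node 2 as the 0 V reference.
Source V1 fixes V_0 = 10 V.
KCL at each unknown node (sum of currents leaving = 0; resistances in Ω):
  Node 1: (V_1 - 10)/56 + (V_1 - 0)/1800 + (V_1 - V_3)/3.6 = 0
  Node 3: (V_3 - 10)/5.6 + (V_3 - 0)/3300 + (V_3 - V_1)/3.6 = 0
Collecting terms (coefficients in siemens):
  0.2962·V_1 - 0.2778·V_3 = 0.1786
  0.4567·V_3 - 0.2778·V_1 = 1.786
Determinant D = (0.2962)(0.4567) - (-0.2778)(-0.2778) = 0.0581
V_1 = [(0.1786)(0.4567) - (-0.2778)(1.786)]/D = 9.942 V
V_3 = [(0.2962)(1.786) - (0.1786)(-0.2778)]/D = 9.958 V
I_R4 = (V_2 - V_3)/R4 = (0 - 9.958)/3300 = -0.003018 A
|I_R4| = 0.003018 A

Final answer: |I_R4| = 0.003018 A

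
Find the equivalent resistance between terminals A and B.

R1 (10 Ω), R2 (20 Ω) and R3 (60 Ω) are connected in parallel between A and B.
Reduce the network between node 0 (A) and node 1 (B) by series/parallel combination:
  Rp1 = R1 ‖ R2 ‖ R3 (parallel, all between nodes 0 and 1) = 1/(1/10 + 1/20 + 1/60) = 6 Ω
R_eq = 6 Ω

Final answer: 6 Ω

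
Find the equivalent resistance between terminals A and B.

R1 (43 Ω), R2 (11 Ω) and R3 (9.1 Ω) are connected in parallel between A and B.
Reduce the network between node 0 (A) and node 1 (B) by series/parallel combination:
  Rp1 = R1 ‖ R2 ‖ R3 (parallel, all between nodes 0 and 1) = 1/(1/43 + 1/11 + 1/9.1) = 4.463 Ω
R_eq = 4.463 Ω

Final answer: 4.463 Ω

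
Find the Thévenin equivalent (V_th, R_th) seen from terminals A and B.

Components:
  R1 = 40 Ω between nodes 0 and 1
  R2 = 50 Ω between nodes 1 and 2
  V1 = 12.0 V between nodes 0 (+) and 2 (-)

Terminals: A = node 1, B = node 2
Step 1 — V_th is the open-circuit voltage V_A - V_B (nothing connected across the terminals).
Nodal analysis, taking node 2 as the 0 V reference.
Source V1 fixes V_0 = 12 V.
KCL at each unknown node (sum of currents leaving = 0; resistances in Ω):
  Node 1: (V_1 - 12)/40 + (V_1 - 0)/50 = 0
Collecting terms: 0.045 × V_1 = 0.3  =>  V_1 = 6.667 V
V_th = V_1 - V_2 = 6.667 - 0 = 6.667 V
Step 2 — R_th: zero the source — replace V1 by a short circuit (node 2 merges into node 0) — and find the resistance seen between A (node 1) and B (node 0).
Reduce the network between node 1 (A) and node 0 (B) by series/parallel combination:
  Rp1 = R1 ‖ R2 (parallel, both between nodes 0 and 1) = 1/(1/40 + 1/50) = 22.22 Ω
R_th = 22.22 Ω

Final answer: V_th = 6.667 V, R_th = 22.22 Ω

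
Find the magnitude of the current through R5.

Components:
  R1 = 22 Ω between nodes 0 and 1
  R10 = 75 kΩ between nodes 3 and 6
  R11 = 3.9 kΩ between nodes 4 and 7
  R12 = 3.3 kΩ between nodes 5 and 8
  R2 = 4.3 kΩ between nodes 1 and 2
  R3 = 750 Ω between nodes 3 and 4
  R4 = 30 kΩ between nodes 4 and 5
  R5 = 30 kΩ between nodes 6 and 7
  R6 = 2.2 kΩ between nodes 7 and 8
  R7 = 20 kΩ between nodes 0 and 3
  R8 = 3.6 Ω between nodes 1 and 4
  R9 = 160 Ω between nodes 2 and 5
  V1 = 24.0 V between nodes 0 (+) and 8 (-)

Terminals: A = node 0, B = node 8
Nodal analysis, taking node 8 as the 0 V reference.
Source V1 fixes V_0 = 24 V.
KCL at each unknown node (sum of currents leaving = 0; resistances in Ω):
  Node 1: (V_1 - 24)/22 + (V_1 - V_2)/4300 + (V_1 - V_4)/3.6 = 0
  Node 2: (V_2 - V_1)/4300 + (V_2 - V_5)/160 = 0
  Node 3: (V_3 - V_4)/750 + (V_3 - 24)/20000 + (V_3 - V_6)/75000 = 0
  Node 4: (V_4 - V_3)/750 + (V_4 - V_5)/30000 + (V_4 - V_1)/3.6 + (V_4 - V_7)/3900 = 0
  Node 5: (V_5 - V_4)/30000 + (V_5 - V_2)/160 + (V_5 - 0)/3300 = 0
  Node 6: (V_6 - V_7)/30000 + (V_6 - V_3)/75000 = 0
  Node 7: (V_7 - V_6)/30000 + (V_7 - 0)/2200 + (V_7 - V_4)/3900 = 0
Collecting terms (coefficients in siemens):
  0.3235·V_1 - 0.0002326·V_2 - 0.2778·V_4 = 1.091
  0.006483·V_2 - 0.0002326·V_1 - 0.00625·V_5 = 0
  0.001397·V_3 - 0.001333·V_4 - 0.00001333·V_6 = 0.0012
  0.2794·V_4 - 0.2778·V_1 - 0.001333·V_3 - 0.00003333·V_5 - 0.0002564·V_7 = 0
  0.006586·V_5 - 0.00625·V_2 - 0.00003333·V_4 = 0
  0.00004667·V_6 - 0.00001333·V_3 - 0.00003333·V_7 = 0
  0.0007443·V_7 - 0.0002564·V_4 - 0.00003333·V_6 = 0
Solving these 7 simultaneous equations (Gaussian elimination) gives:
  V_1 = 23.84 V, V_2 = 11.41 V, V_3 = 23.73 V, V_4 = 23.82 V
  V_5 = 10.95 V, V_6 = 13.06 V, V_7 = 8.792 V
I_R5 = (V_6 - V_7)/R5 = (13.06 - 8.792)/30000 = 0.0001422 A
|I_R5| = 0.0001422 A

Final answer: |I_R5| = 0.0001422 A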